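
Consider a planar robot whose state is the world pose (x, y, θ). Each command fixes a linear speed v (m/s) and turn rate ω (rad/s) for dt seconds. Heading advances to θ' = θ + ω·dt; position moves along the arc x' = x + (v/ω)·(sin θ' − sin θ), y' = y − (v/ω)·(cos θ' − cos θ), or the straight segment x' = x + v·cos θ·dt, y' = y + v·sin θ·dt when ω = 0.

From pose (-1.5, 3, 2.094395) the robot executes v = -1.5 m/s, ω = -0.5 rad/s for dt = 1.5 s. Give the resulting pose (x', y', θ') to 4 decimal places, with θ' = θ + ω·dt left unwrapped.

θ' = 2.0944 + -0.5·1.5 = 1.3444
R = v/ω = -1.5/-0.5 = 3.0000
x' = -1.5 + 3.0000·(sin 1.3444 − sin 2.0944) = -1.1746
y' = 3 − 3.0000·(cos 1.3444 − cos 2.0944) = 0.8266

(-1.1746, 0.8266, 1.3444)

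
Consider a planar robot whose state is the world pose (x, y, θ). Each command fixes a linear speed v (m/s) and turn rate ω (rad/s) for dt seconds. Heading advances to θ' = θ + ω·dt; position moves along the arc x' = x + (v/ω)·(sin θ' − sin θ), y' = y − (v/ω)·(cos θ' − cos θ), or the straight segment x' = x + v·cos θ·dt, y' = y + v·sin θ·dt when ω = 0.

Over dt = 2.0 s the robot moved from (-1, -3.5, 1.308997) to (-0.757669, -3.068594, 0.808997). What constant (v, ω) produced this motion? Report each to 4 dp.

v = 0.2500, ω = -0.2500

Δθ = 0.808997 − 1.308997 = -0.500000
ω = Δθ/dt = -0.500000/2.0 = -0.2500
R = −Δy/(cos θ' − cos θ) = -1.0000
v = R·ω = -1.0000·-0.2500 = 0.2500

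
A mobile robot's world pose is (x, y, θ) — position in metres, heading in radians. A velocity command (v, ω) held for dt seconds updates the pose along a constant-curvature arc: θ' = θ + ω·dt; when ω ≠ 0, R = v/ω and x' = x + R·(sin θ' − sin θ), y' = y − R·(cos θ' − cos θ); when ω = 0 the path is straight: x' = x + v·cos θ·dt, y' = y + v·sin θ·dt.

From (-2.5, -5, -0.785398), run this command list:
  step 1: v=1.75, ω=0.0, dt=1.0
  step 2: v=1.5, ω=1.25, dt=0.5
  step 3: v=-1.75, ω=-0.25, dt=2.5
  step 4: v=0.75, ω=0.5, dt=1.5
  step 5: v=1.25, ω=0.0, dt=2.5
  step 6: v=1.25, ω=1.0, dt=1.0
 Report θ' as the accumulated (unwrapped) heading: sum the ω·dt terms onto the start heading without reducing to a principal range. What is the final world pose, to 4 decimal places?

step 1: θ'=-0.7854 (straight) → pose (-1.2626, -6.2374, -0.7854)
step 2: θ'=-0.1604 (R=1.2000) → pose (-0.6057, -6.5735, -0.1604)
step 3: θ'=-0.7854 (R=7.0000) → pose (-4.4375, -4.6131, -0.7854)
step 4: θ'=-0.0354 (R=1.5000) → pose (-3.4299, -5.0515, -0.0354)
step 5: θ'=-0.0354 (straight) → pose (-0.3068, -5.1621, -0.0354)
step 6: θ'=0.9646 (R=1.2500) → pose (0.7647, -4.6251, 0.9646)

(0.7647, -4.6251, 0.9646)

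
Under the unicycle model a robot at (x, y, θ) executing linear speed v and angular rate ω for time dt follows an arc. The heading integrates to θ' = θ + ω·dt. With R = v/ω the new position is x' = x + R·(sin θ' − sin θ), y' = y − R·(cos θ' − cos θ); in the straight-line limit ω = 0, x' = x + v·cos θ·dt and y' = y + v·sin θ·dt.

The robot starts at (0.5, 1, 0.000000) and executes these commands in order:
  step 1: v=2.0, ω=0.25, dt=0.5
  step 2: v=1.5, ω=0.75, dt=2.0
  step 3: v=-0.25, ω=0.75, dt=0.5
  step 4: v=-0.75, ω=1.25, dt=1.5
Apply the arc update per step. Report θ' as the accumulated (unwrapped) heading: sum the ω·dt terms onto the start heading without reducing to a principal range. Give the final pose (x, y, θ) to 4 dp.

(4.2221, 2.8385, 3.8750)

step 1: θ'=0.1250 (R=8.0000) → pose (1.4974, 1.0624, 0.1250)
step 2: θ'=1.6250 (R=2.0000) → pose (3.2451, 3.1552, 1.6250)
step 3: θ'=2.0000 (R=-0.3333) → pose (3.2749, 3.0345, 2.0000)
step 4: θ'=3.8750 (R=-0.6000) → pose (4.2221, 2.8385, 3.8750)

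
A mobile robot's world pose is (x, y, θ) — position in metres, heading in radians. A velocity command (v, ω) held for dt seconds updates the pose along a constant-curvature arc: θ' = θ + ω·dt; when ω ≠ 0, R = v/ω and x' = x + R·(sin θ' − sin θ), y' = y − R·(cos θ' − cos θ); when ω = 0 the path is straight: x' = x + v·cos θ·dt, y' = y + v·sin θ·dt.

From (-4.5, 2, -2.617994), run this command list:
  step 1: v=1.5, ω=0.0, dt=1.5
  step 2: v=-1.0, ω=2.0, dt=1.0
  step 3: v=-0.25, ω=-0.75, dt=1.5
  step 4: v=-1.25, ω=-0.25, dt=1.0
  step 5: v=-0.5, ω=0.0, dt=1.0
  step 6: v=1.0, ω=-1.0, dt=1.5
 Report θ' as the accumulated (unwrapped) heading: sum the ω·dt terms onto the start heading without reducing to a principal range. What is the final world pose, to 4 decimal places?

(-7.2305, 3.1634, -3.4930)

step 1: θ'=-2.6180 (straight) → pose (-6.4486, 0.8750, -2.6180)
step 2: θ'=-0.6180 (R=-0.5000) → pose (-6.4089, 1.7155, -0.6180)
step 3: θ'=-1.7430 (R=0.3333) → pose (-6.5441, 2.0443, -1.7430)
step 4: θ'=-1.9930 (R=5.0000) → pose (-6.1790, 3.2364, -1.9930)
step 5: θ'=-1.9930 (straight) → pose (-5.9741, 3.6925, -1.9930)
step 6: θ'=-3.4930 (R=-1.0000) → pose (-7.2305, 3.1634, -3.4930)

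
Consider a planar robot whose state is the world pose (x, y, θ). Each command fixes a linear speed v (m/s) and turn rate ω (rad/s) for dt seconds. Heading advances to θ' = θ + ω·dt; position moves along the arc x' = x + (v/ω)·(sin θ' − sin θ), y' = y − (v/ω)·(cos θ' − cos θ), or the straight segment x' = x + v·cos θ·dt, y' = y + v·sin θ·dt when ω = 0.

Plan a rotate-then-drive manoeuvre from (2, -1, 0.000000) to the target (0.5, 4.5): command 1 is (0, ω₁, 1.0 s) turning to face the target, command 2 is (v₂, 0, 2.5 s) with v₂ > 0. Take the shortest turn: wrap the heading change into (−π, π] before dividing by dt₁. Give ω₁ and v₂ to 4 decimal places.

heading to target = atan2(4.5−-1, 0.5−2) = 1.8370
Δθ = wrap(1.8370 − 0.0000) = 1.8370; ω₁ = Δθ/dt₁ = 1.8370
distance = √((0.5−2)² + (4.5−-1)²) = 5.7009; v₂ = distance/dt₂ = 2.2804

ω₁ = 1.8370, v₂ = 2.2804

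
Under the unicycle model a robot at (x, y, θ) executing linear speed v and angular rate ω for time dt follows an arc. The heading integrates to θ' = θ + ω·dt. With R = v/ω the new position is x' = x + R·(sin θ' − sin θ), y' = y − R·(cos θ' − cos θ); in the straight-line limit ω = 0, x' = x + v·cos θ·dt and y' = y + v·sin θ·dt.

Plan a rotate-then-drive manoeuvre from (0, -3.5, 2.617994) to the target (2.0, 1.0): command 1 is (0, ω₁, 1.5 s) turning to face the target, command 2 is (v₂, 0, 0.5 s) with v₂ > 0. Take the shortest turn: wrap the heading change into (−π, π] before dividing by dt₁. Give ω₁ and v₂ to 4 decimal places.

heading to target = atan2(1−-3.5, 2−0) = 1.1526
Δθ = wrap(1.1526 − 2.6180) = -1.4654; ω₁ = Δθ/dt₁ = -0.9769
distance = √((2−0)² + (1−-3.5)²) = 4.9244; v₂ = distance/dt₂ = 9.8489

ω₁ = -0.9769, v₂ = 9.8489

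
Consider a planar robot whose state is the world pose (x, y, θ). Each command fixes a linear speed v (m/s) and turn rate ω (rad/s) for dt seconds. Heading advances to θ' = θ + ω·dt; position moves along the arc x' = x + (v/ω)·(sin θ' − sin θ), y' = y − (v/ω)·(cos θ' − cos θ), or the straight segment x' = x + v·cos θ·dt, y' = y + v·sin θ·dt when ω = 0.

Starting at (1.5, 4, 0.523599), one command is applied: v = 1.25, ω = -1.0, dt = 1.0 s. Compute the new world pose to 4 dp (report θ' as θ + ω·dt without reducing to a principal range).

θ' = 0.5236 + -1.0·1.0 = -0.4764
R = v/ω = 1.25/-1.0 = -1.2500
x' = 1.5 + -1.2500·(sin -0.4764 − sin 0.5236) = 2.6982
y' = 4 − -1.2500·(cos -0.4764 − cos 0.5236) = 4.0283

(2.6982, 4.0283, -0.4764)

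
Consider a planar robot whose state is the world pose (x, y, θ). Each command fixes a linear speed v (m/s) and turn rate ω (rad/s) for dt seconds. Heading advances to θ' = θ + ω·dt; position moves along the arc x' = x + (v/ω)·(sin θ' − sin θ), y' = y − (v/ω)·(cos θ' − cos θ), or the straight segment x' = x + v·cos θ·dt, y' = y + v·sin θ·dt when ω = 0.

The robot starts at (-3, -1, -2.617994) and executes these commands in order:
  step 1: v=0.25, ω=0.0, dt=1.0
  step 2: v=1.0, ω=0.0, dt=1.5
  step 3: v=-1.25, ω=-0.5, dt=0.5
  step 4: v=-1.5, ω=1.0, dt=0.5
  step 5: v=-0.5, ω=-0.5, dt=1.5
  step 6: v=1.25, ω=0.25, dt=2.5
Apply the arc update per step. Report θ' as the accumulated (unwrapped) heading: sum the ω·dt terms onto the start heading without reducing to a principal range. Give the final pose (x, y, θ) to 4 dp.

step 1: θ'=-2.6180 (straight) → pose (-3.2165, -1.1250, -2.6180)
step 2: θ'=-2.6180 (straight) → pose (-4.5155, -1.8750, -2.6180)
step 3: θ'=-2.8680 (R=2.5000) → pose (-3.9410, -1.6331, -2.8680)
step 4: θ'=-2.3680 (R=-1.5000) → pose (-3.2983, -1.2619, -2.3680)
step 5: θ'=-3.1180 (R=1.0000) → pose (-2.6231, -0.9776, -3.1180)
step 6: θ'=-2.4930 (R=5.0000) → pose (-5.5255, -1.9916, -2.4930)

(-5.5255, -1.9916, -2.4930)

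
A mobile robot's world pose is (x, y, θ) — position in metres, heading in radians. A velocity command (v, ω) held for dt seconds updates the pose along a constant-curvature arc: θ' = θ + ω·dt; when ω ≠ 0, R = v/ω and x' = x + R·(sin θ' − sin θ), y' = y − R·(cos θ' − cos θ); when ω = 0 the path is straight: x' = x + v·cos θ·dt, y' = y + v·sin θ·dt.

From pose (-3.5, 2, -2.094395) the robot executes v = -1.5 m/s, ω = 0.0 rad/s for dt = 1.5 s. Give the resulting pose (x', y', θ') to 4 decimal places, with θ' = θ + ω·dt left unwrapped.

θ' = -2.0944 + 0.0·1.5 = -2.0944
ω = 0 → straight: x' = -3.5 + -1.5·cos(-2.0944)·1.5 = -2.3750
y' = 2 + -1.5·sin(-2.0944)·1.5 = 3.9486

(-2.3750, 3.9486, -2.0944)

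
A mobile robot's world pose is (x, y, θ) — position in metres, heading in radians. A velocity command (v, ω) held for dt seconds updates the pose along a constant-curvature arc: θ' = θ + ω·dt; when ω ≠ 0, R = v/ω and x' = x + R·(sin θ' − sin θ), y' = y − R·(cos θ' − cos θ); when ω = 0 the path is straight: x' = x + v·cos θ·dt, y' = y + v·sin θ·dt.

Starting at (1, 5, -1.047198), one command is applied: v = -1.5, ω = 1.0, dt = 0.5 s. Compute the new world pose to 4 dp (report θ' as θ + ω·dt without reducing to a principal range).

(0.4814, 5.5310, -0.5472)

θ' = -1.0472 + 1.0·0.5 = -0.5472
R = v/ω = -1.5/1.0 = -1.5000
x' = 1 + -1.5000·(sin -0.5472 − sin -1.0472) = 0.4814
y' = 5 − -1.5000·(cos -0.5472 − cos -1.0472) = 5.5310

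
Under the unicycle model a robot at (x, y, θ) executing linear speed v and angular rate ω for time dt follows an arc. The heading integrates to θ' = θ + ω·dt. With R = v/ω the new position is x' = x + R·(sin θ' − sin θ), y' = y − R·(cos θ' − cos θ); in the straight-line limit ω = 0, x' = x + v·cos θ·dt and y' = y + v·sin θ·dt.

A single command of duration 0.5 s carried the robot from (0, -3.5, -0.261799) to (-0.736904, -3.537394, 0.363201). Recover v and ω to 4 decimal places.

Δθ = 0.363201 − -0.261799 = 0.625000
ω = Δθ/dt = 0.625000/0.5 = 1.2500
R = Δx/(sin θ' − sin θ) = -1.2000
v = R·ω = -1.2000·1.2500 = -1.5000

v = -1.5000, ω = 1.2500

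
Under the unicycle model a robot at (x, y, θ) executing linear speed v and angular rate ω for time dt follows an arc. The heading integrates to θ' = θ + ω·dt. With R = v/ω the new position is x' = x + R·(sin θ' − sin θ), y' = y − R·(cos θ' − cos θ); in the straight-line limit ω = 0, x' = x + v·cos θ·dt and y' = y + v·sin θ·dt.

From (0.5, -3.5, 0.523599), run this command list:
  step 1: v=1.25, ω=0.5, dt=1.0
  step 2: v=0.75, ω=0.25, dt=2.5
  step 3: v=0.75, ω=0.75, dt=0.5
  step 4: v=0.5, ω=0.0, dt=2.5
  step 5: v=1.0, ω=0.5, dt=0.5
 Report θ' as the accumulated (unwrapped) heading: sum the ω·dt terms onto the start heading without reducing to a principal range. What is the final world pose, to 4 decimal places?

step 1: θ'=1.0236 (R=2.5000) → pose (1.3850, -2.6357, 1.0236)
step 2: θ'=1.6486 (R=3.0000) → pose (1.8139, -0.8416, 1.6486)
step 3: θ'=2.0236 (R=1.0000) → pose (1.7162, -0.4819, 2.0236)
step 4: θ'=2.0236 (straight) → pose (1.1693, 0.6422, 2.0236)
step 5: θ'=2.2736 (R=2.0000) → pose (0.8969, 1.0599, 2.2736)

(0.8969, 1.0599, 2.2736)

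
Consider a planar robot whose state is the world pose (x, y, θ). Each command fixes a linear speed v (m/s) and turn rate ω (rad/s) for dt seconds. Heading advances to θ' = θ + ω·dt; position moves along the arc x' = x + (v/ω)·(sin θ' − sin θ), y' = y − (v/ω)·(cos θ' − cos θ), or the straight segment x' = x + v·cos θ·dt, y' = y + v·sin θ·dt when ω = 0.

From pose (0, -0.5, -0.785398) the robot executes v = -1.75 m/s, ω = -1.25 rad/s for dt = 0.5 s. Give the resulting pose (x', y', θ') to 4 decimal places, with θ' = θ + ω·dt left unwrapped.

θ' = -0.7854 + -1.25·0.5 = -1.4104
R = v/ω = -1.75/-1.25 = 1.4000
x' = 0 + 1.4000·(sin -1.4104 − sin -0.7854) = -0.3921
y' = -0.5 − 1.4000·(cos -1.4104 − cos -0.7854) = 0.2664

(-0.3921, 0.2664, -1.4104)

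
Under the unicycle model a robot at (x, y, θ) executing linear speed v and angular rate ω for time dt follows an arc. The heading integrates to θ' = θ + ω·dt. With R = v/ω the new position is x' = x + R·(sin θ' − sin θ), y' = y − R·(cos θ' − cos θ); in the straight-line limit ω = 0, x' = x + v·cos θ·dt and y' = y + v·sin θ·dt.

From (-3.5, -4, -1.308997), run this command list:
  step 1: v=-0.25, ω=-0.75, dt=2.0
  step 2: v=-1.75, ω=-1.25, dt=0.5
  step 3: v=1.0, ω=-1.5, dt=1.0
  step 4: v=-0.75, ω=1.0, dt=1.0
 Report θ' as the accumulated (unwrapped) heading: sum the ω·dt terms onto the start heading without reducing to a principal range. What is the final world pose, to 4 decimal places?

step 1: θ'=-2.8090 (R=0.3333) → pose (-3.2869, -3.5987, -2.8090)
step 2: θ'=-3.4340 (R=1.4000) → pose (-2.4262, -3.5814, -3.4340)
step 3: θ'=-4.9340 (R=-0.6667) → pose (-2.8844, -2.7965, -4.9340)
step 4: θ'=-3.9340 (R=-0.7500) → pose (-2.6868, -3.4879, -3.9340)

(-2.6868, -3.4879, -3.9340)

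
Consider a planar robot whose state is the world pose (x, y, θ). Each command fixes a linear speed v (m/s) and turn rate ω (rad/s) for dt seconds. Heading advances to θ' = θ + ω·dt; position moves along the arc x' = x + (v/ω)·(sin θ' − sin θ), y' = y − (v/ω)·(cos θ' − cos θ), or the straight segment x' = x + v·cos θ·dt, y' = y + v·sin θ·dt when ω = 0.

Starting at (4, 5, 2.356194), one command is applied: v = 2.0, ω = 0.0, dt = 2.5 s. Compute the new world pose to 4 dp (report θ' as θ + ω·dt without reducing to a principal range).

(0.4645, 8.5355, 2.3562)

θ' = 2.3562 + 0.0·2.5 = 2.3562
ω = 0 → straight: x' = 4 + 2.0·cos(2.3562)·2.5 = 0.4645
y' = 5 + 2.0·sin(2.3562)·2.5 = 8.5355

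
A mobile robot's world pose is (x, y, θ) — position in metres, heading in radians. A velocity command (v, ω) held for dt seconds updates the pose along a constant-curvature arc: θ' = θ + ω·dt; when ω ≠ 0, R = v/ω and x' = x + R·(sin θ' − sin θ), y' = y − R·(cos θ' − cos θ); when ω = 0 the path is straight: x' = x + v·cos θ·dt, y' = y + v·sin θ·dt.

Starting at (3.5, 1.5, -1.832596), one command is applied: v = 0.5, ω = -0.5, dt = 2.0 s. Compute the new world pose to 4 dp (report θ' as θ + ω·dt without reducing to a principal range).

θ' = -1.8326 + -0.5·2.0 = -2.8326
R = v/ω = 0.5/-0.5 = -1.0000
x' = 3.5 + -1.0000·(sin -2.8326 − sin -1.8326) = 2.8382
y' = 1.5 − -1.0000·(cos -2.8326 − cos -1.8326) = 0.8062

(2.8382, 0.8062, -2.8326)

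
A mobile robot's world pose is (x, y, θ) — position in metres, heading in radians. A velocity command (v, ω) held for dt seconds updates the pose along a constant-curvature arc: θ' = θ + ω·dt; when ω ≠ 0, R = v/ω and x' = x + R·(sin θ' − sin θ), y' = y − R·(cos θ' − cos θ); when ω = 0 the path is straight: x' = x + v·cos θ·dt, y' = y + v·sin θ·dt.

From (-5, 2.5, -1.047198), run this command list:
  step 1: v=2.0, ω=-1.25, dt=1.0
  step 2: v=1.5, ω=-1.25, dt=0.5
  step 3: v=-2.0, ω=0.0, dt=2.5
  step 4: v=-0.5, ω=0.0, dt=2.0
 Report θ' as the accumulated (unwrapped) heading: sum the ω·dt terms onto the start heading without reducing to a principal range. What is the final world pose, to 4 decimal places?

step 1: θ'=-2.2972 (R=-1.6000) → pose (-5.1895, 0.6373, -2.2972)
step 2: θ'=-2.9222 (R=-1.2000) → pose (-5.8254, 0.2631, -2.9222)
step 3: θ'=-2.9222 (straight) → pose (-0.9453, 1.3513, -2.9222)
step 4: θ'=-2.9222 (straight) → pose (0.0307, 1.5689, -2.9222)

(0.0307, 1.5689, -2.9222)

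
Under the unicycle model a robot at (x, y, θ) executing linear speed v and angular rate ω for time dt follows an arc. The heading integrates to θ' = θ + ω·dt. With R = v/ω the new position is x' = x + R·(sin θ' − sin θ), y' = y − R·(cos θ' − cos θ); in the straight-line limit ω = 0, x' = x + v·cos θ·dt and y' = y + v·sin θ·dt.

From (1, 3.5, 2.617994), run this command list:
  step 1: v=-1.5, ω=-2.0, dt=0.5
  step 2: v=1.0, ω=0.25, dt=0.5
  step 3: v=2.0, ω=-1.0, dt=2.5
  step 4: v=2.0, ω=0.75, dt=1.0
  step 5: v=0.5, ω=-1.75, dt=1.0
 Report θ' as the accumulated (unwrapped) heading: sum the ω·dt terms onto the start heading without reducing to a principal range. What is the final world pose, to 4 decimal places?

step 1: θ'=1.6180 (R=0.7500) → pose (1.3742, 2.8859, 1.6180)
step 2: θ'=1.7430 (R=4.0000) → pose (1.3195, 3.3825, 1.7430)
step 3: θ'=-0.7570 (R=-2.0000) → pose (4.6634, 5.1790, -0.7570)
step 4: θ'=-0.0070 (R=2.6667) → pose (6.4760, 4.4508, -0.0070)
step 5: θ'=-1.7570 (R=-0.2857) → pose (6.7548, 4.1122, -1.7570)

(6.7548, 4.1122, -1.7570)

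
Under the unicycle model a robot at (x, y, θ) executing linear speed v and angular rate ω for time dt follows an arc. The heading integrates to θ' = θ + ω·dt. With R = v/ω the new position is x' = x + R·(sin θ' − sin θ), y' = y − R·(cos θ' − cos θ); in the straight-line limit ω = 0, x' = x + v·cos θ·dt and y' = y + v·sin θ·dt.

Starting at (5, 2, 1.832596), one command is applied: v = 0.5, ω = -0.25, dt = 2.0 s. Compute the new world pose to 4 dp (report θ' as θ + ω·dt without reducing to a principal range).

(4.9883, 2.9895, 1.3326)

θ' = 1.8326 + -0.25·2.0 = 1.3326
R = v/ω = 0.5/-0.25 = -2.0000
x' = 5 + -2.0000·(sin 1.3326 − sin 1.8326) = 4.9883
y' = 2 − -2.0000·(cos 1.3326 − cos 1.8326) = 2.9895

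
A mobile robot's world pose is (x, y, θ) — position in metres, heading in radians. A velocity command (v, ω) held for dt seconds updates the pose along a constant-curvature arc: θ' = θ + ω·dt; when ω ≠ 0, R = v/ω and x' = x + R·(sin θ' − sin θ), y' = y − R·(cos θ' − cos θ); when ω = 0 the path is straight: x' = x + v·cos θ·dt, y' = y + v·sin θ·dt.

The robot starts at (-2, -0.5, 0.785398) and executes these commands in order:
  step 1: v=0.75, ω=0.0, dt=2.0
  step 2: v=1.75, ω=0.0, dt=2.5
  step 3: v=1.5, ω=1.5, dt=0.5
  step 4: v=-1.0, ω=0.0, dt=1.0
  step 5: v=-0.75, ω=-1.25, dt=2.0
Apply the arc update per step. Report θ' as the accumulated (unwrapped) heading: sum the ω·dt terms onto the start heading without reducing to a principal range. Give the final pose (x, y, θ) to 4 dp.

step 1: θ'=0.7854 (straight) → pose (-0.9393, 0.5607, 0.7854)
step 2: θ'=0.7854 (straight) → pose (2.1543, 3.6543, 0.7854)
step 3: θ'=1.5354 (R=1.0000) → pose (2.4465, 4.3260, 1.5354)
step 4: θ'=1.5354 (straight) → pose (2.4111, 3.3266, 1.5354)
step 5: θ'=-0.9646 (R=0.6000) → pose (1.3184, 3.0060, -0.9646)

(1.3184, 3.0060, -0.9646)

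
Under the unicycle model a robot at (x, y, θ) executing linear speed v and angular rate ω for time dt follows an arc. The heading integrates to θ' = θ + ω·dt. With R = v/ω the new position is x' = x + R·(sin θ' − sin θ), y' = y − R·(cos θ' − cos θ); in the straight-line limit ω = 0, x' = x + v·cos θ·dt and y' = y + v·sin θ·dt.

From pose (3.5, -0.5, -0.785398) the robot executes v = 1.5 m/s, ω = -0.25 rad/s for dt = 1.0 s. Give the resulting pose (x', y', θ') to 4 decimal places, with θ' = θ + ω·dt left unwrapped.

(4.4178, -1.6815, -1.0354)

θ' = -0.7854 + -0.25·1.0 = -1.0354
R = v/ω = 1.5/-0.25 = -6.0000
x' = 3.5 + -6.0000·(sin -1.0354 − sin -0.7854) = 4.4178
y' = -0.5 − -6.0000·(cos -1.0354 − cos -0.7854) = -1.6815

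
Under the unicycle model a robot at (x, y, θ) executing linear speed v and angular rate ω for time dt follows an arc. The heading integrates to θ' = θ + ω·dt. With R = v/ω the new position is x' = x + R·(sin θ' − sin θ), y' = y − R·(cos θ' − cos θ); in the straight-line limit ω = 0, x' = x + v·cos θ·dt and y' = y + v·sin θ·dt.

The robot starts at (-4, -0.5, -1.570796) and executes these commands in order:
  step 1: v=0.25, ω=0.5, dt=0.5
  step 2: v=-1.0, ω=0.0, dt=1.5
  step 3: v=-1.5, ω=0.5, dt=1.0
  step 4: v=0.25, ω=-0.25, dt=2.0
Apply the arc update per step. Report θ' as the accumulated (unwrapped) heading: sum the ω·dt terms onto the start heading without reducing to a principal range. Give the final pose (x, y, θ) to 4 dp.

(-4.8300, 1.6981, -1.3208)

step 1: θ'=-1.3208 (R=0.5000) → pose (-3.9845, -0.6237, -1.3208)
step 2: θ'=-1.3208 (straight) → pose (-4.3556, 0.8297, -1.3208)
step 3: θ'=-0.8208 (R=-3.0000) → pose (-5.0672, 2.1324, -0.8208)
step 4: θ'=-1.3208 (R=-1.0000) → pose (-4.8300, 1.6981, -1.3208)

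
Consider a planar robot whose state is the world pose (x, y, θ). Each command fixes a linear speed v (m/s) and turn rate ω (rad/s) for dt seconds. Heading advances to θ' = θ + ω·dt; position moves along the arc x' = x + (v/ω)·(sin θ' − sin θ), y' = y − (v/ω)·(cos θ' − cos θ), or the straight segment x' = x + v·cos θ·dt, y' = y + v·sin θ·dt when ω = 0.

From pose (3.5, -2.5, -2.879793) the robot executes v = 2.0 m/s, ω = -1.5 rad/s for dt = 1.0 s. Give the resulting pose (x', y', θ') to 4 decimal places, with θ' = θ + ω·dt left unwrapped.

θ' = -2.8798 + -1.5·1.0 = -4.3798
R = v/ω = 2.0/-1.5 = -1.3333
x' = 3.5 + -1.3333·(sin -4.3798 − sin -2.8798) = 1.8946
y' = -2.5 − -1.3333·(cos -4.3798 − cos -2.8798) = -1.6474

(1.8946, -1.6474, -4.3798)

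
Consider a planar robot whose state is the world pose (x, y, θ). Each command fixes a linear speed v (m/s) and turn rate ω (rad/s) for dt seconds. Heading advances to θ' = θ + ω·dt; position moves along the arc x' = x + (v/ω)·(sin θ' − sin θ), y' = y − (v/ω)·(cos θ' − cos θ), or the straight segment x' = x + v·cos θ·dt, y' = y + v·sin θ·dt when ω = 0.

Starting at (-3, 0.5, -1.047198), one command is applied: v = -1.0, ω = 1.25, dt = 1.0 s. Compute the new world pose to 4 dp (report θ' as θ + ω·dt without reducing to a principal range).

θ' = -1.0472 + 1.25·1.0 = 0.2028
R = v/ω = -1.0/1.25 = -0.8000
x' = -3 + -0.8000·(sin 0.2028 − sin -1.0472) = -3.8540
y' = 0.5 − -0.8000·(cos 0.2028 − cos -1.0472) = 0.8836

(-3.8540, 0.8836, 0.2028)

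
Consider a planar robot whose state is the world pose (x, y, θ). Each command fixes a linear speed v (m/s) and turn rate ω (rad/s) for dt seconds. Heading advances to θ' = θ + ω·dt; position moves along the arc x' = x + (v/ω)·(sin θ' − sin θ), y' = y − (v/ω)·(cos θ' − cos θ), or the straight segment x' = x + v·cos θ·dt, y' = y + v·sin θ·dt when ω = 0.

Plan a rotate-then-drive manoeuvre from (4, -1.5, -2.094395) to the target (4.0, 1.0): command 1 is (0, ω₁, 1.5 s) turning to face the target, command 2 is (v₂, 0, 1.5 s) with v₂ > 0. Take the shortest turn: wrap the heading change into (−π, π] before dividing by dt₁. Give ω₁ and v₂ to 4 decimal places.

heading to target = atan2(1−-1.5, 4−4) = 1.5708
Δθ = wrap(1.5708 − -2.0944) = -2.6180; ω₁ = Δθ/dt₁ = -1.7453
distance = √((4−4)² + (1−-1.5)²) = 2.5000; v₂ = distance/dt₂ = 1.6667

ω₁ = -1.7453, v₂ = 1.6667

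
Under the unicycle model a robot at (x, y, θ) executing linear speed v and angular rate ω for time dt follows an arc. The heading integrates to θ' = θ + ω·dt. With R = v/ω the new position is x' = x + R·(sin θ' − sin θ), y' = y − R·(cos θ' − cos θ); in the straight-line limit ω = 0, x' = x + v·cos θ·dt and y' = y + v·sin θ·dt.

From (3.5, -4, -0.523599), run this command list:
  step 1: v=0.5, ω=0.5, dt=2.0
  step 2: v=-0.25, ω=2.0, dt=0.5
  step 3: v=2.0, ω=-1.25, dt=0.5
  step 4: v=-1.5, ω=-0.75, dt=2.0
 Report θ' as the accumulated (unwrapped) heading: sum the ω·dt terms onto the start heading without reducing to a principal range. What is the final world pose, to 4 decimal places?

(2.0683, -3.4944, -0.6486)

step 1: θ'=0.4764 (R=1.0000) → pose (4.4586, -4.0226, 0.4764)
step 2: θ'=1.4764 (R=-0.1250) → pose (4.3915, -4.1219, 1.4764)
step 3: θ'=0.8514 (R=-1.6000) → pose (4.7808, -3.2184, 0.8514)
step 4: θ'=-0.6486 (R=2.0000) → pose (2.0683, -3.4944, -0.6486)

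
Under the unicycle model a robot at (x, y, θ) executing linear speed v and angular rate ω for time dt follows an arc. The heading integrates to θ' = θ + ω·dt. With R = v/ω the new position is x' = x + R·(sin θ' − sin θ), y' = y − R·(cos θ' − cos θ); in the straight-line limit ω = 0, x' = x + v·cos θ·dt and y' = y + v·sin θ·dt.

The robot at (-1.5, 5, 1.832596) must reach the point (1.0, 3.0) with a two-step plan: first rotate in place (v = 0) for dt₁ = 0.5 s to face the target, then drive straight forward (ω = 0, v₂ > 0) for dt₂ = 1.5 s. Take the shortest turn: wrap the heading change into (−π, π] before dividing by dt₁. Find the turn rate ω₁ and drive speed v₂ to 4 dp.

heading to target = atan2(3−5, 1−-1.5) = -0.6747
Δθ = wrap(-0.6747 − 1.8326) = -2.5073; ω₁ = Δθ/dt₁ = -5.0147
distance = √((1−-1.5)² + (3−5)²) = 3.2016; v₂ = distance/dt₂ = 2.1344

ω₁ = -5.0147, v₂ = 2.1344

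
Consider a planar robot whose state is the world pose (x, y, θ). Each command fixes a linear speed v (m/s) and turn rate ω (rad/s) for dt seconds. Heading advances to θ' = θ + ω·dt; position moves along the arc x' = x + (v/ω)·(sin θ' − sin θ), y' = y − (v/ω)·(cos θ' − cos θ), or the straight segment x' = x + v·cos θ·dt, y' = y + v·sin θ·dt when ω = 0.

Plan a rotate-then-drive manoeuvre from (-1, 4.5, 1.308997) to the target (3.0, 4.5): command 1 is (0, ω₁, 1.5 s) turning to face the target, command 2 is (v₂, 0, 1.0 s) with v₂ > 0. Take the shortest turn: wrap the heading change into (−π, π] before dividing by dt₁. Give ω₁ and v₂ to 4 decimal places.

heading to target = atan2(4.5−4.5, 3−-1) = 0.0000
Δθ = wrap(0.0000 − 1.3090) = -1.3090; ω₁ = Δθ/dt₁ = -0.8727
distance = √((3−-1)² + (4.5−4.5)²) = 4.0000; v₂ = distance/dt₂ = 4.0000

ω₁ = -0.8727, v₂ = 4.0000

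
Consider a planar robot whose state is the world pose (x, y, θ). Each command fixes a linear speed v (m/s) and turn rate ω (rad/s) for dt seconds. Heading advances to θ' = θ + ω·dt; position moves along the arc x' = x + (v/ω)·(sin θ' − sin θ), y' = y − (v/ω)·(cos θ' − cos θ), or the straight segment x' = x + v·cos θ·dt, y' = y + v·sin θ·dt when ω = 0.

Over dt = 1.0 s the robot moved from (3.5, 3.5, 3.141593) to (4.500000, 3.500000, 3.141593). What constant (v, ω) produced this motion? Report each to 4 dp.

Δθ = 3.141593 − 3.141593 = 0.000000
ω = Δθ/dt = 0.000000/1.0 = 0.0000
ω = 0 → v = (Δx·cos θ + Δy·sin θ)/dt = -1.0000

v = -1.0000, ω = 0.0000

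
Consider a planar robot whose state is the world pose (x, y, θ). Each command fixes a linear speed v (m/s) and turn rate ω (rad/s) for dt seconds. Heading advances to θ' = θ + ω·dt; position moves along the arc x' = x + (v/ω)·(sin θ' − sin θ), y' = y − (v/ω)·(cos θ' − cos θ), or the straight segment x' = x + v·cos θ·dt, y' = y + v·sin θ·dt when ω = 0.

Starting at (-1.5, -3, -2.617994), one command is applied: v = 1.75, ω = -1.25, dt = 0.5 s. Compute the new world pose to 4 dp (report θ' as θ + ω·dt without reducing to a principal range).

θ' = -2.6180 + -1.25·0.5 = -3.2430
R = v/ω = 1.75/-1.25 = -1.4000
x' = -1.5 + -1.4000·(sin -3.2430 − sin -2.6180) = -2.3417
y' = -3 − -1.4000·(cos -3.2430 − cos -2.6180) = -3.1804

(-2.3417, -3.1804, -3.2430)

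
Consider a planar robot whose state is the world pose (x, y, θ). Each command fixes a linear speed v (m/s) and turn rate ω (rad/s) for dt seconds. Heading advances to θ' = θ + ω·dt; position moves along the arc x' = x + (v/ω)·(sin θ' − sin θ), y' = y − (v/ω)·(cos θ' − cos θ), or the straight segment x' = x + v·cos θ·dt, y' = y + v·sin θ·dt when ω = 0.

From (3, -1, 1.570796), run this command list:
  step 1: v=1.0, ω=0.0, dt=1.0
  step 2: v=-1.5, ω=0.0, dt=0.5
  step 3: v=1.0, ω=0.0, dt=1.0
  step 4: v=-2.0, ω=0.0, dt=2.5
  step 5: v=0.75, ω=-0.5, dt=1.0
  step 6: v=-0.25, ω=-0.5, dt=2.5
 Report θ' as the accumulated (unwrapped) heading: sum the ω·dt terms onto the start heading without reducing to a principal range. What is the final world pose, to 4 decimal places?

(2.6557, -4.2831, -0.1792)

step 1: θ'=1.5708 (straight) → pose (3.0000, 0.0000, 1.5708)
step 2: θ'=1.5708 (straight) → pose (3.0000, -0.7500, 1.5708)
step 3: θ'=1.5708 (straight) → pose (3.0000, 0.2500, 1.5708)
step 4: θ'=1.5708 (straight) → pose (3.0000, -4.7500, 1.5708)
step 5: θ'=1.0708 (R=-1.5000) → pose (3.1836, -4.0309, 1.0708)
step 6: θ'=-0.1792 (R=0.5000) → pose (2.6557, -4.2831, -0.1792)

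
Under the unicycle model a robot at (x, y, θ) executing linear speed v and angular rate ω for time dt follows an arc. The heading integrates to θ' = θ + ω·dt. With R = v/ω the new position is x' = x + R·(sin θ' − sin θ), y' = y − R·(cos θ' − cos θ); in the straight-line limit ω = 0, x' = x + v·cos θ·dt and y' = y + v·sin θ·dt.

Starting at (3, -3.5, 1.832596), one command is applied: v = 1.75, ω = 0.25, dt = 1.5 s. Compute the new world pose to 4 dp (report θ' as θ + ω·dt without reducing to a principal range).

(1.8665, -1.1494, 2.2076)

θ' = 1.8326 + 0.25·1.5 = 2.2076
R = v/ω = 1.75/0.25 = 7.0000
x' = 3 + 7.0000·(sin 2.2076 − sin 1.8326) = 1.8665
y' = -3.5 − 7.0000·(cos 2.2076 − cos 1.8326) = -1.1494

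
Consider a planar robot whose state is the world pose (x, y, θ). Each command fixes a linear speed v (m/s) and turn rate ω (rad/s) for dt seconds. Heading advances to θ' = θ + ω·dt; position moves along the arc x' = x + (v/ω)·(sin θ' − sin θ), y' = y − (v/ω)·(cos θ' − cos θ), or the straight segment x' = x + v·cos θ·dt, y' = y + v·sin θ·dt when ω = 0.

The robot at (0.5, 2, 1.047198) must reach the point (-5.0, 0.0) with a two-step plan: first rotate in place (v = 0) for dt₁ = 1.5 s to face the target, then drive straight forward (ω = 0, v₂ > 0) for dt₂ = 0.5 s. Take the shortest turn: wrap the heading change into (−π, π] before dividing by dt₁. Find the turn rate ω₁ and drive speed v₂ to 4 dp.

heading to target = atan2(0−2, -5−0.5) = -2.7928
Δθ = wrap(-2.7928 − 1.0472) = 2.4432; ω₁ = Δθ/dt₁ = 1.6288
distance = √((-5−0.5)² + (0−2)²) = 5.8523; v₂ = distance/dt₂ = 11.7047

ω₁ = 1.6288, v₂ = 11.7047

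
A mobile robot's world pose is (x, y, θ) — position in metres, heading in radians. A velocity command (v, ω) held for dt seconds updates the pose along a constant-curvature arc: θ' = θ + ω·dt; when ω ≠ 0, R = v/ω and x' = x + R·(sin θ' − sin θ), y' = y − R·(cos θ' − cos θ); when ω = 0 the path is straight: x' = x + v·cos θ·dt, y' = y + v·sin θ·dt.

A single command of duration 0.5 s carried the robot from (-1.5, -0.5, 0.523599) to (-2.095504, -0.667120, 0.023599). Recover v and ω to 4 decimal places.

v = -1.2500, ω = -1.0000

Δθ = 0.023599 − 0.523599 = -0.500000
ω = Δθ/dt = -0.500000/0.5 = -1.0000
R = Δx/(sin θ' − sin θ) = 1.2500
v = R·ω = 1.2500·-1.0000 = -1.2500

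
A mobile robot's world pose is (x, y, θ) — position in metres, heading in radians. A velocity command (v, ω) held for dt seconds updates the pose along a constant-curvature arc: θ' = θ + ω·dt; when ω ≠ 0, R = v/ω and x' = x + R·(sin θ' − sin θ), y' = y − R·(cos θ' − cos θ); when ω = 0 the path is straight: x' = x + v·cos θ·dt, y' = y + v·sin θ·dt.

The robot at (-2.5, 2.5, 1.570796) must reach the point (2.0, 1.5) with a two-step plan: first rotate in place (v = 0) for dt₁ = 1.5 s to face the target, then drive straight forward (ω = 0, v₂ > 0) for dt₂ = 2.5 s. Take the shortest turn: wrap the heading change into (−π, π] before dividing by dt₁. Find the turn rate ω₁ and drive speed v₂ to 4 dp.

ω₁ = -1.1930, v₂ = 1.8439

heading to target = atan2(1.5−2.5, 2−-2.5) = -0.2187
Δθ = wrap(-0.2187 − 1.5708) = -1.7895; ω₁ = Δθ/dt₁ = -1.1930
distance = √((2−-2.5)² + (1.5−2.5)²) = 4.6098; v₂ = distance/dt₂ = 1.8439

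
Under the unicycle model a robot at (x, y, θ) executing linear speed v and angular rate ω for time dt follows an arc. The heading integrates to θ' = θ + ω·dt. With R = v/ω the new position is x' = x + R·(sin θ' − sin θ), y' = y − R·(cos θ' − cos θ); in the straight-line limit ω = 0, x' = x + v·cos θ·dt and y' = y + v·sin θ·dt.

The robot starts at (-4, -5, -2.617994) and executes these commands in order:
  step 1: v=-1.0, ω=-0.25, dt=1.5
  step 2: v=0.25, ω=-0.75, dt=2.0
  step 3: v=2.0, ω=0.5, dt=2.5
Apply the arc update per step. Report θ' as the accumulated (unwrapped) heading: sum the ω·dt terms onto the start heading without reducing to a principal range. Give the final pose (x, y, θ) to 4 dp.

(-6.4661, -1.1422, -3.2430)

step 1: θ'=-2.9930 (R=4.0000) → pose (-2.5922, -4.5082, -2.9930)
step 2: θ'=-4.4930 (R=-0.3333) → pose (-2.9669, -4.2511, -4.4930)
step 3: θ'=-3.2430 (R=4.0000) → pose (-6.4661, -1.1422, -3.2430)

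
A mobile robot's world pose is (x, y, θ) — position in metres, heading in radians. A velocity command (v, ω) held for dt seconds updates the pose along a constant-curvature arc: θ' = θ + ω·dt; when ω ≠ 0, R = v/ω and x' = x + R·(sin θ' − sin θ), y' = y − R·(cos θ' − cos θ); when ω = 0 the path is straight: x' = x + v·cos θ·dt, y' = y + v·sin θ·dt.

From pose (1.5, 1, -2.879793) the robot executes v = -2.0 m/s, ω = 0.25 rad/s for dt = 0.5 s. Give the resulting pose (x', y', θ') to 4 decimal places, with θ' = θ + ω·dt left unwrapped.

θ' = -2.8798 + 0.25·0.5 = -2.7548
R = v/ω = -2.0/0.25 = -8.0000
x' = 1.5 + -8.0000·(sin -2.7548 − sin -2.8798) = 2.4473
y' = 1 − -8.0000·(cos -2.7548 − cos -2.8798) = 1.3184

(2.4473, 1.3184, -2.7548)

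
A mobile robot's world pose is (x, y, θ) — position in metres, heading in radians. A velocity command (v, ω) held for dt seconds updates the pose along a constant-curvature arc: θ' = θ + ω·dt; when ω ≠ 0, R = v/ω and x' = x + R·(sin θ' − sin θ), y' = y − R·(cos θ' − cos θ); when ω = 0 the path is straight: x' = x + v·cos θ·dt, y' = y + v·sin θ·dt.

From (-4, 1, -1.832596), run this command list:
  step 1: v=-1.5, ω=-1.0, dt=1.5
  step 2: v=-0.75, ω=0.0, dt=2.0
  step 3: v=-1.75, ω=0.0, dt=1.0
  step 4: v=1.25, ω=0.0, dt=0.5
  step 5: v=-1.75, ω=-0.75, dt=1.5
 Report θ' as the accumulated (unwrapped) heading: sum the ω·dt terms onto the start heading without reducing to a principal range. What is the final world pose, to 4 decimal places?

step 1: θ'=-3.3326 (R=1.5000) → pose (-2.2663, 2.0845, -3.3326)
step 2: θ'=-3.3326 (straight) → pose (-0.7936, 1.7997, -3.3326)
step 3: θ'=-3.3326 (straight) → pose (0.9246, 1.4675, -3.3326)
step 4: θ'=-3.3326 (straight) → pose (0.3109, 1.5862, -3.3326)
step 5: θ'=-4.4576 (R=2.3333) → pose (2.1260, -0.1166, -4.4576)

(2.1260, -0.1166, -4.4576)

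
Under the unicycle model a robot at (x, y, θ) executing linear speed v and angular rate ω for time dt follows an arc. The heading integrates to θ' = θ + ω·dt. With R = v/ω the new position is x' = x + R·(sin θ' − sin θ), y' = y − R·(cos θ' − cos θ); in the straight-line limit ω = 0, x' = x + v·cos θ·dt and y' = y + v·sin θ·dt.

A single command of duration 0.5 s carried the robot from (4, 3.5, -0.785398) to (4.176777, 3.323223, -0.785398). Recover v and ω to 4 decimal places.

v = 0.5000, ω = 0.0000

Δθ = -0.785398 − -0.785398 = 0.000000
ω = Δθ/dt = 0.000000/0.5 = 0.0000
ω = 0 → v = (Δx·cos θ + Δy·sin θ)/dt = 0.5000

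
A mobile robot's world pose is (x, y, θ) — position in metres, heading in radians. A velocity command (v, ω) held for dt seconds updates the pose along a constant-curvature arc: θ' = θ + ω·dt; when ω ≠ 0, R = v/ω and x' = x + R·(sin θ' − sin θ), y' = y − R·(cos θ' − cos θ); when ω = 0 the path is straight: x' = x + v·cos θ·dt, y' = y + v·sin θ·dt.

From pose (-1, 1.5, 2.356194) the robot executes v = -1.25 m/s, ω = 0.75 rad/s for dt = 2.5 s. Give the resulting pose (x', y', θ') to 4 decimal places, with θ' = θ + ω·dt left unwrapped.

θ' = 2.3562 + 0.75·2.5 = 4.2312
R = v/ω = -1.25/0.75 = -1.6667
x' = -1 + -1.6667·(sin 4.2312 − sin 2.3562) = 1.6559
y' = 1.5 − -1.6667·(cos 4.2312 − cos 2.3562) = 1.9071

(1.6559, 1.9071, 4.2312)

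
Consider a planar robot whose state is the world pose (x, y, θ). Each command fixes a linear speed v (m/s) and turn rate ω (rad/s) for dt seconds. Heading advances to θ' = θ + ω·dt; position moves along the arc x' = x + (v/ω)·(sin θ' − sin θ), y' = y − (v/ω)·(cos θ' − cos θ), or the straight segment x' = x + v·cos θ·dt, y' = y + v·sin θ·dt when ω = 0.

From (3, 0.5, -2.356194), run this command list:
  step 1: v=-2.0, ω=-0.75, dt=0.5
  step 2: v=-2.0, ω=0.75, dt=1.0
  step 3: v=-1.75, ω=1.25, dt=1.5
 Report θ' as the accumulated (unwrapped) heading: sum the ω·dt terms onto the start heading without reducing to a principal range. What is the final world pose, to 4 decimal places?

step 1: θ'=-2.7312 (R=2.6667) → pose (3.8217, 1.0596, -2.7312)
step 2: θ'=-1.9812 (R=-2.6667) → pose (5.2030, 2.4409, -1.9812)
step 3: θ'=-0.1062 (R=-1.4000) → pose (4.0676, 4.3916, -0.1062)

(4.0676, 4.3916, -0.1062)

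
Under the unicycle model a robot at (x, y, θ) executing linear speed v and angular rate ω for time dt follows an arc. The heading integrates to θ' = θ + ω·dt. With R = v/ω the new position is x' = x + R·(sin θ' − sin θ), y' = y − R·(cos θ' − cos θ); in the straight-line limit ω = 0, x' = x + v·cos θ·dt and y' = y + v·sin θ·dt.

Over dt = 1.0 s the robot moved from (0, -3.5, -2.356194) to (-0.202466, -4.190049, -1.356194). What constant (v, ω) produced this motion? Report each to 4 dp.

Δθ = -1.356194 − -2.356194 = 1.000000
ω = Δθ/dt = 1.000000/1.0 = 1.0000
R = −Δy/(cos θ' − cos θ) = 0.7500
v = R·ω = 0.7500·1.0000 = 0.7500

v = 0.7500, ω = 1.0000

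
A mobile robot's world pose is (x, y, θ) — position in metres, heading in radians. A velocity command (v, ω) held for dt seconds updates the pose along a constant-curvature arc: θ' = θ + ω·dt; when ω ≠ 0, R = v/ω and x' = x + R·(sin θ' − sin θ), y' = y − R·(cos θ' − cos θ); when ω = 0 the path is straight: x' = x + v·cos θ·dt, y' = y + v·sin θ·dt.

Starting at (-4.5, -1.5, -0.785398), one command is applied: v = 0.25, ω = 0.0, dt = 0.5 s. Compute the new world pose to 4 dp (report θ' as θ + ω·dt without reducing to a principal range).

θ' = -0.7854 + 0.0·0.5 = -0.7854
ω = 0 → straight: x' = -4.5 + 0.25·cos(-0.7854)·0.5 = -4.4116
y' = -1.5 + 0.25·sin(-0.7854)·0.5 = -1.5884

(-4.4116, -1.5884, -0.7854)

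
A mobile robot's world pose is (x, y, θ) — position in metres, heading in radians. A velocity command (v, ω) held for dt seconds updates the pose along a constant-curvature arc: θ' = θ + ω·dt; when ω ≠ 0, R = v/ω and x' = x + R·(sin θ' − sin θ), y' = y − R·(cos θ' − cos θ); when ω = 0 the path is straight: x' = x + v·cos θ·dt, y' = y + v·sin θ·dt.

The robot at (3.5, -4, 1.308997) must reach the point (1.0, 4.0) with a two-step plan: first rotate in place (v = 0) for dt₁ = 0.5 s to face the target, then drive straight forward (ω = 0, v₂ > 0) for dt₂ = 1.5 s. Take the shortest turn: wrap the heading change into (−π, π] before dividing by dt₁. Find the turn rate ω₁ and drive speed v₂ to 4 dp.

ω₁ = 1.1294, v₂ = 5.5877

heading to target = atan2(4−-4, 1−3.5) = 1.8737
Δθ = wrap(1.8737 − 1.3090) = 0.5647; ω₁ = Δθ/dt₁ = 1.1294
distance = √((1−3.5)² + (4−-4)²) = 8.3815; v₂ = distance/dt₂ = 5.5877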